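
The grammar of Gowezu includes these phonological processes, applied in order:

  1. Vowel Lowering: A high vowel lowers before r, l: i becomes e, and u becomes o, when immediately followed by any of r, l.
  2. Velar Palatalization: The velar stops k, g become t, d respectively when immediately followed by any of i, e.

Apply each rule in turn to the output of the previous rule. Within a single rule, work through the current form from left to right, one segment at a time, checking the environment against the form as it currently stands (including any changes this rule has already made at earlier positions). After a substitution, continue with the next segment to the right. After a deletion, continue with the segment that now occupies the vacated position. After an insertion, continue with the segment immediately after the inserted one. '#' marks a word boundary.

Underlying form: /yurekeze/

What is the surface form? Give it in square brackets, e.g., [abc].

[yoreteze]

1 Vowel Lowering: [yurekeze] → [yorekeze]
2 Velar Palatalization: [yorekeze] → [yoreteze]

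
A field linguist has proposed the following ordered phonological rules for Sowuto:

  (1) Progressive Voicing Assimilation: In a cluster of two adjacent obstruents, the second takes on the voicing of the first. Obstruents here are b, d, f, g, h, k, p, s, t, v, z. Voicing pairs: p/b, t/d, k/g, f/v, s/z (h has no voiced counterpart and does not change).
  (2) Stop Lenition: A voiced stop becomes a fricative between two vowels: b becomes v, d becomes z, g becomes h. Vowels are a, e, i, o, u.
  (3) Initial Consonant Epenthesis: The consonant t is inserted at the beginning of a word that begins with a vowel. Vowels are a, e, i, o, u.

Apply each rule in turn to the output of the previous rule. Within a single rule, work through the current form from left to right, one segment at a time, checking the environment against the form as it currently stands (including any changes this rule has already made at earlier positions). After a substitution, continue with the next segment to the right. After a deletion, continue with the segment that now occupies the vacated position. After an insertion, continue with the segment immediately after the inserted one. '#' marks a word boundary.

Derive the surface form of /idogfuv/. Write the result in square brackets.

[tizogvuv]

(1) Progressive Voicing Assimilation: [idogfuv] → [idogvuv]
(2) Stop Lenition: [idogvuv] → [izogvuv]
(3) Initial Consonant Epenthesis: [izogvuv] → [tizogvuv]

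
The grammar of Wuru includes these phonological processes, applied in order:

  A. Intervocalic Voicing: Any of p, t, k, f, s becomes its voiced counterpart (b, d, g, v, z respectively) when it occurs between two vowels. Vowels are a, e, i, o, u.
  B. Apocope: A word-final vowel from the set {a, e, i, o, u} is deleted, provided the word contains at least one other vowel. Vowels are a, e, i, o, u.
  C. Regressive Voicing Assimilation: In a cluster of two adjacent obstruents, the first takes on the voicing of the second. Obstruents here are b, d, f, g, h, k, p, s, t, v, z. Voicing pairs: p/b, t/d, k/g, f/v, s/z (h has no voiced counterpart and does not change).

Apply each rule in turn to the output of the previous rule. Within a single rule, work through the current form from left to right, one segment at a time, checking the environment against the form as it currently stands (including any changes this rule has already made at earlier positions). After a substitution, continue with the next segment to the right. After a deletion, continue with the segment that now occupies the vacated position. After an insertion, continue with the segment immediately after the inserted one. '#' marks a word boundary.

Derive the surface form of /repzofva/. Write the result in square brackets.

A Intervocalic Voicing: no change — [repzofva]
B Apocope: [repzofva] → [repzofv]
C Regressive Voicing Assimilation: [repzofv] → [rebzovv]

[rebzovv]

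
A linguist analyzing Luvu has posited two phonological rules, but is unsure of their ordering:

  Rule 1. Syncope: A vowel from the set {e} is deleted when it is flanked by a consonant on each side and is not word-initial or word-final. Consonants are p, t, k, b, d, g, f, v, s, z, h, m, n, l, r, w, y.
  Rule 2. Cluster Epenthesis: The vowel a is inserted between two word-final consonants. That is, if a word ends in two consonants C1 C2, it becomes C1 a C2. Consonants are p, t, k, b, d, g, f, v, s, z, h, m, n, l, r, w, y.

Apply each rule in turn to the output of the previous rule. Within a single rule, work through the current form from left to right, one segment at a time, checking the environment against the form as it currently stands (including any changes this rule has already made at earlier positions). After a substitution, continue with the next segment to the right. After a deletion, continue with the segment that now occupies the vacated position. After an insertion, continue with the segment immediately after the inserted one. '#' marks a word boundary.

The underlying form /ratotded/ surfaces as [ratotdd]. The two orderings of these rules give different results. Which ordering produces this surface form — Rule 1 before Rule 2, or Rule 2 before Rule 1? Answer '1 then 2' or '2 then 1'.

Order 1 then 2:
  1 Syncope: [ratotded] → [ratotdd]
  2 Cluster Epenthesis: [ratotdd] → [ratotdad]
  result: [ratotdad]
Order 2 then 1:
  2 Cluster Epenthesis: no change — [ratotded]
  1 Syncope: [ratotded] → [ratotdd]
  result: [ratotdd]

2 then 1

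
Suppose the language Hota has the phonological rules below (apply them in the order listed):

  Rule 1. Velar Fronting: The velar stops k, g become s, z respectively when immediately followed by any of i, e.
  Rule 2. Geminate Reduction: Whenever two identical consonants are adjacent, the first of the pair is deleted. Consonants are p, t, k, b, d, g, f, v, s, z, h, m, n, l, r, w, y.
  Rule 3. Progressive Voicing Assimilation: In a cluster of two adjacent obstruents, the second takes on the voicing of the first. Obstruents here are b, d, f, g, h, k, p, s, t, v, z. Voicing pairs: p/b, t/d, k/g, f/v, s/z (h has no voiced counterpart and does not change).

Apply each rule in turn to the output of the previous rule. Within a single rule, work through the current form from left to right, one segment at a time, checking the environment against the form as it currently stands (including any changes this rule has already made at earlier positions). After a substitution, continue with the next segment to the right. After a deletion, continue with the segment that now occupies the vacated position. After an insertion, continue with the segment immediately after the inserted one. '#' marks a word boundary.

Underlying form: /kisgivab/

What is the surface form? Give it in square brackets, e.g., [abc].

Rule 1 Velar Fronting: [kisgivab] → [siszivab]
Rule 2 Geminate Reduction: no change — [siszivab]
Rule 3 Progressive Voicing Assimilation: [siszivab] → [sissivab]

[sissivab]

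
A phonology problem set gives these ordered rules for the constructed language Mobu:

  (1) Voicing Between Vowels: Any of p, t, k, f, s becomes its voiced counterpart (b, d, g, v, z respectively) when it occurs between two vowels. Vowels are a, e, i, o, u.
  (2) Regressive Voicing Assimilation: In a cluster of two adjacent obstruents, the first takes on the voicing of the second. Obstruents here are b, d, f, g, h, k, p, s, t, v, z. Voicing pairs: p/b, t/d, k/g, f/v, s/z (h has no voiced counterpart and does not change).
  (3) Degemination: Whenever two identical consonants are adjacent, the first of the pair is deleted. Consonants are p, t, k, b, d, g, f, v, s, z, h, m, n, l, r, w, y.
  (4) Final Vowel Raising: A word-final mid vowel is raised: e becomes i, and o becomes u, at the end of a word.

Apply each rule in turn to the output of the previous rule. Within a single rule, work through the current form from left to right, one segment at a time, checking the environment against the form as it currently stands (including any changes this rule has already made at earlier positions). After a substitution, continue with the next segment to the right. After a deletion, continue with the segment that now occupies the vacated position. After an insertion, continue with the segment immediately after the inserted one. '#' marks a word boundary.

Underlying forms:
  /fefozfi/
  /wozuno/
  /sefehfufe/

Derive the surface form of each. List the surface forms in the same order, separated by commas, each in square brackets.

[fevosfi], [wozunu], [sevehfuvi]

/fefozfi/:
  (1) Voicing Between Vowels: [fefozfi] → [fevozfi]
  (2) Regressive Voicing Assimilation: [fevozfi] → [fevosfi]
  (3) Degemination: no change — [fevosfi]
  (4) Final Vowel Raising: no change — [fevosfi]
/wozuno/:
  (1) Voicing Between Vowels: no change — [wozuno]
  (2) Regressive Voicing Assimilation: no change — [wozuno]
  (3) Degemination: no change — [wozuno]
  (4) Final Vowel Raising: [wozuno] → [wozunu]
/sefehfufe/:
  (1) Voicing Between Vowels: [sefehfufe] → [sevehfuve]
  (2) Regressive Voicing Assimilation: no change — [sevehfuve]
  (3) Degemination: no change — [sevehfuve]
  (4) Final Vowel Raising: [sevehfuve] → [sevehfuvi]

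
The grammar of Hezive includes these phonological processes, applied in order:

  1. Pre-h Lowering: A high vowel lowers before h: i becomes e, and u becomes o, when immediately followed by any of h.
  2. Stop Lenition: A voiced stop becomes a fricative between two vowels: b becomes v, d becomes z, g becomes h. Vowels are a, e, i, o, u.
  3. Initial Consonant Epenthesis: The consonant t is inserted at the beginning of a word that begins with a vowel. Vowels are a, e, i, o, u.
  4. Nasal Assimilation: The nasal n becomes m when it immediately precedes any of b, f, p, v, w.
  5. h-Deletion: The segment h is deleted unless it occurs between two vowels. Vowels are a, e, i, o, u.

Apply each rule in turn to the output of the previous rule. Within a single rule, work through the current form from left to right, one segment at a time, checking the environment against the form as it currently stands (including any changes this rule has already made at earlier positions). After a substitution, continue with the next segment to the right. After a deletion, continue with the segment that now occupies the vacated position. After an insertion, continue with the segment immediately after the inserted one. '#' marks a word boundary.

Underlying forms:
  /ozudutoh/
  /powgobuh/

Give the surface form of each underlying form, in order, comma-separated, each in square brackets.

/ozudutoh/:
  1 Pre-h Lowering: no change — [ozudutoh]
  2 Stop Lenition: [ozudutoh] → [ozuzutoh]
  3 Initial Consonant Epenthesis: [ozuzutoh] → [tozuzutoh]
  4 Nasal Assimilation: no change — [tozuzutoh]
  5 h-Deletion: [tozuzutoh] → [tozuzuto]
/powgobuh/:
  1 Pre-h Lowering: [powgobuh] → [powgoboh]
  2 Stop Lenition: [powgoboh] → [powgovoh]
  3 Initial Consonant Epenthesis: no change — [powgovoh]
  4 Nasal Assimilation: no change — [powgovoh]
  5 h-Deletion: [powgovoh] → [powgovo]

[tozuzuto], [powgovo]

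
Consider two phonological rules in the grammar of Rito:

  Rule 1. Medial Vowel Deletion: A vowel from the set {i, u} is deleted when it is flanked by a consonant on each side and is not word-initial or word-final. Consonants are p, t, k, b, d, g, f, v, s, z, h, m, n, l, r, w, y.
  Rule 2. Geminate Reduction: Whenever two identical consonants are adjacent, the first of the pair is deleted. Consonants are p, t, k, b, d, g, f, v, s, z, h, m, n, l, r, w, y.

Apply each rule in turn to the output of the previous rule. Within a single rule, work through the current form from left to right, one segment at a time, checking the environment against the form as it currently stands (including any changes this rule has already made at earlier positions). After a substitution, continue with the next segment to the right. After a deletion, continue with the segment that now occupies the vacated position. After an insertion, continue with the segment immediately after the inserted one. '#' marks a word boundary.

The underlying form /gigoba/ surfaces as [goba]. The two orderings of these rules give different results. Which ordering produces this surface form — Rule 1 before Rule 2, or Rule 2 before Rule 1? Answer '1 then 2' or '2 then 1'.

Order 1 then 2:
  1 Medial Vowel Deletion: [gigoba] → [ggoba]
  2 Geminate Reduction: [ggoba] → [goba]
  result: [goba]
Order 2 then 1:
  2 Geminate Reduction: no change — [gigoba]
  1 Medial Vowel Deletion: [gigoba] → [ggoba]
  result: [ggoba]

1 then 2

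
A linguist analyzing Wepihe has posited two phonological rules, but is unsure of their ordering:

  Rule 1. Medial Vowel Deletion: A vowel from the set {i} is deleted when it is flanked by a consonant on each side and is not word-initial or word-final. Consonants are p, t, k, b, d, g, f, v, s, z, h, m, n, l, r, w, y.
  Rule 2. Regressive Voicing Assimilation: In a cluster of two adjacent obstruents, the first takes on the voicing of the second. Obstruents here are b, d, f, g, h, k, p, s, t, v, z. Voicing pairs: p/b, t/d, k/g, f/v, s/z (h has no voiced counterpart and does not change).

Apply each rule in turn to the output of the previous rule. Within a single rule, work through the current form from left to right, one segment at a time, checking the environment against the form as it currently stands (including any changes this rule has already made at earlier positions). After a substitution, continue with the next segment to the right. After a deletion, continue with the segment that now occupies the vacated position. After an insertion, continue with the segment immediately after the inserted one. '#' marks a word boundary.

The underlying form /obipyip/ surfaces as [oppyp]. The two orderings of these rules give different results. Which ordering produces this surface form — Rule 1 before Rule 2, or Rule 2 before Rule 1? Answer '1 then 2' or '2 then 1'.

Order 1 then 2:
  1 Medial Vowel Deletion: [obipyip] → [obpyp]
  2 Regressive Voicing Assimilation: [obpyp] → [oppyp]
  result: [oppyp]
Order 2 then 1:
  2 Regressive Voicing Assimilation: no change — [obipyip]
  1 Medial Vowel Deletion: [obipyip] → [obpyp]
  result: [obpyp]

1 then 2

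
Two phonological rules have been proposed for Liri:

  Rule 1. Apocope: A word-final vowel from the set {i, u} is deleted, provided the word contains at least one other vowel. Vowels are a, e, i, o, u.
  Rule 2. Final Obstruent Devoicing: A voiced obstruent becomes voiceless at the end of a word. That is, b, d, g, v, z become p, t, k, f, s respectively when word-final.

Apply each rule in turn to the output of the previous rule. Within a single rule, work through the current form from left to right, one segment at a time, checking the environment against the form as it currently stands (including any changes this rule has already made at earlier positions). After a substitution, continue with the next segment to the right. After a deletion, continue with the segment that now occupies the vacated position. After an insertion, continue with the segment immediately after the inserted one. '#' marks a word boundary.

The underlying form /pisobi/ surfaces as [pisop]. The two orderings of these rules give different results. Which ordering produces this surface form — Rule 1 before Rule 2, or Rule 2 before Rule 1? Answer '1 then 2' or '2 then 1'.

Order 1 then 2:
  1 Apocope: [pisobi] → [pisob]
  2 Final Obstruent Devoicing: [pisob] → [pisop]
  result: [pisop]
Order 2 then 1:
  2 Final Obstruent Devoicing: no change — [pisobi]
  1 Apocope: [pisobi] → [pisob]
  result: [pisob]

1 then 2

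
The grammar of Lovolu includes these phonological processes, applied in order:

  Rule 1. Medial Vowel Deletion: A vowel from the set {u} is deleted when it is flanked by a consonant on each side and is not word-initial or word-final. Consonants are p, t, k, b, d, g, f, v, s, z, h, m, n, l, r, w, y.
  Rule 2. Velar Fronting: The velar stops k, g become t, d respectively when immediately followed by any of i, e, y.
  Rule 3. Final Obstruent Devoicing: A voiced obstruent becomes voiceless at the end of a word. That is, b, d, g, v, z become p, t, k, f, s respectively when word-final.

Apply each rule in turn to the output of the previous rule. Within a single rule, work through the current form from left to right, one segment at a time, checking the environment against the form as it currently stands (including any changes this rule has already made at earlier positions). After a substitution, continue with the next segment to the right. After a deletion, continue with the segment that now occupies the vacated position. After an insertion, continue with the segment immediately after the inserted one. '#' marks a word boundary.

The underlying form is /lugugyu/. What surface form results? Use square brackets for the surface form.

[lgdyu]

Rule 1 Medial Vowel Deletion: [lugugyu] → [lggyu]
Rule 2 Velar Fronting: [lggyu] → [lgdyu]
Rule 3 Final Obstruent Devoicing: no change — [lgdyu]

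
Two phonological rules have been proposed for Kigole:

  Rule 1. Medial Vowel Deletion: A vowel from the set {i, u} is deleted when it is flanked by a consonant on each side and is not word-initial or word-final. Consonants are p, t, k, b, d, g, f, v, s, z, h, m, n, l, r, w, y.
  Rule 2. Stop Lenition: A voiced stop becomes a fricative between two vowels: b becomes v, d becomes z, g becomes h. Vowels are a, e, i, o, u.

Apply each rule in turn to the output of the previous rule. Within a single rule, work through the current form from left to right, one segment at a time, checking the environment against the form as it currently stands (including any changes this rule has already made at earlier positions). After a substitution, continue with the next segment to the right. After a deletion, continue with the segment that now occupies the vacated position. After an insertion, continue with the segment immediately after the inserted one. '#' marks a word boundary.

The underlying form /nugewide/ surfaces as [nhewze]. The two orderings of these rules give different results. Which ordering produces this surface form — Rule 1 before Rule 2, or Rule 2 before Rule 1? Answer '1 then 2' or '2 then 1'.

Order 1 then 2:
  1 Medial Vowel Deletion: [nugewide] → [ngewde]
  2 Stop Lenition: no change — [ngewde]
  result: [ngewde]
Order 2 then 1:
  2 Stop Lenition: [nugewide] → [nuhewize]
  1 Medial Vowel Deletion: [nuhewize] → [nhewze]
  result: [nhewze]

2 then 1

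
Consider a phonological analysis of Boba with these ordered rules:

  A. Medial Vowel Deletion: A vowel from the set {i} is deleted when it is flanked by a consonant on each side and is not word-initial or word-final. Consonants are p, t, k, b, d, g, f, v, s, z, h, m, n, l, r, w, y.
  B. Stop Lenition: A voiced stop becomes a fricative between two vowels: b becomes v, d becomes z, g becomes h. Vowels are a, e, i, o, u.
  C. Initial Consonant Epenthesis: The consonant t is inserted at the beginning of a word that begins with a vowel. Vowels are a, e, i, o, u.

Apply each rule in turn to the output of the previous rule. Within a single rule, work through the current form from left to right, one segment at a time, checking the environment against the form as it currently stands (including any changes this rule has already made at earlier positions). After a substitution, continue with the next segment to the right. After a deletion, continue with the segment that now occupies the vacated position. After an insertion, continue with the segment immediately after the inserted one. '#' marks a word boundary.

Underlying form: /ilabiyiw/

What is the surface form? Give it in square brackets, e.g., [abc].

A Medial Vowel Deletion: [ilabiyiw] → [ilabyw]
B Stop Lenition: no change — [ilabyw]
C Initial Consonant Epenthesis: [ilabyw] → [tilabyw]

[tilabyw]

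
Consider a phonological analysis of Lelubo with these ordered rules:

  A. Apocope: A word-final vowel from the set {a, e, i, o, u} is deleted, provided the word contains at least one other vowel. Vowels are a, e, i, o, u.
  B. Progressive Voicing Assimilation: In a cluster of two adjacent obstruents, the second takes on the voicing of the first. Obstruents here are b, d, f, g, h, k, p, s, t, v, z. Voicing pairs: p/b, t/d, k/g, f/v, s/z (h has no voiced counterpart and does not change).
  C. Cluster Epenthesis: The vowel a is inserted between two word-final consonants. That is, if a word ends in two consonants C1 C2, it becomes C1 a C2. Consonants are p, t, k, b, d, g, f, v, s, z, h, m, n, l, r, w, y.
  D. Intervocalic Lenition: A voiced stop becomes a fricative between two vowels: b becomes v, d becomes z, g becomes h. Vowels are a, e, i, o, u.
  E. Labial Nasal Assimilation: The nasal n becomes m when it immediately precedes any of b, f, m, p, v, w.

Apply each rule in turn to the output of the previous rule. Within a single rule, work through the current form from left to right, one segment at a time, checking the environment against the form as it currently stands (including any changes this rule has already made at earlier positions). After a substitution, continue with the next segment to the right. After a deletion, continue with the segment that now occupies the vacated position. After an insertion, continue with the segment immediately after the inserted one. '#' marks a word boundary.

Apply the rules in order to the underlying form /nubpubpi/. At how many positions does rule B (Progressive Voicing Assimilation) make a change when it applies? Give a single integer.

2

A Apocope: [nubpubpi] → [nubpubp]
B Progressive Voicing Assimilation: [nubpubp] → [nubbubb]
C Cluster Epenthesis: [nubbubb] → [nubbubab]
D Intervocalic Lenition: [nubbubab] → [nubbuvab]
E Labial Nasal Assimilation: no change — [nubbuvab]
Rule B changed 2 position(s).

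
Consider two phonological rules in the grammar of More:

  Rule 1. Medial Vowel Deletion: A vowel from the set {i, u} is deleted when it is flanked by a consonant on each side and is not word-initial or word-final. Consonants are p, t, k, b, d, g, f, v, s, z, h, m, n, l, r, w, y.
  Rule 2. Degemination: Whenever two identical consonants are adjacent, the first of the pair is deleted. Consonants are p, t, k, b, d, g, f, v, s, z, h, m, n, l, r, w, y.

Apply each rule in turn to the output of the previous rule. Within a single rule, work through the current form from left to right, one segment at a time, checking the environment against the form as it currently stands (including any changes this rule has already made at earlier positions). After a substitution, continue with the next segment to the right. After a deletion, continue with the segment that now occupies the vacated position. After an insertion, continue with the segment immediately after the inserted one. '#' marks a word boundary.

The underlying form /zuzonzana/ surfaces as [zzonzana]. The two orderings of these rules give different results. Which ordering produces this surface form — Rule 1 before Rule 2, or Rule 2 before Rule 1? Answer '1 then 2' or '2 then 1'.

Order 1 then 2:
  1 Medial Vowel Deletion: [zuzonzana] → [zzonzana]
  2 Degemination: [zzonzana] → [zonzana]
  result: [zonzana]
Order 2 then 1:
  2 Degemination: no change — [zuzonzana]
  1 Medial Vowel Deletion: [zuzonzana] → [zzonzana]
  result: [zzonzana]

2 then 1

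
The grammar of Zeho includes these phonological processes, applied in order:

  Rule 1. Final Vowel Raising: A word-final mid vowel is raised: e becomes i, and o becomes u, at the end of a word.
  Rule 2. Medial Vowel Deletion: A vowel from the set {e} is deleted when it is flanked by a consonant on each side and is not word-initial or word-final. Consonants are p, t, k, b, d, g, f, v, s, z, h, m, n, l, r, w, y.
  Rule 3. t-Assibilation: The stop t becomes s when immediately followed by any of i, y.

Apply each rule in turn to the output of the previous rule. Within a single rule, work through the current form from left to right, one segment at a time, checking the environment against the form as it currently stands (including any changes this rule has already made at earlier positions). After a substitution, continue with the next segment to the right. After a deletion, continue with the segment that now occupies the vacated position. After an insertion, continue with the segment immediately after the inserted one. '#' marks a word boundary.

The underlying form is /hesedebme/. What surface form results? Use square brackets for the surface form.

[hsdbmi]

Rule 1 Final Vowel Raising: [hesedebme] → [hesedebmi]
Rule 2 Medial Vowel Deletion: [hesedebmi] → [hsdbmi]
Rule 3 t-Assibilation: no change — [hsdbmi]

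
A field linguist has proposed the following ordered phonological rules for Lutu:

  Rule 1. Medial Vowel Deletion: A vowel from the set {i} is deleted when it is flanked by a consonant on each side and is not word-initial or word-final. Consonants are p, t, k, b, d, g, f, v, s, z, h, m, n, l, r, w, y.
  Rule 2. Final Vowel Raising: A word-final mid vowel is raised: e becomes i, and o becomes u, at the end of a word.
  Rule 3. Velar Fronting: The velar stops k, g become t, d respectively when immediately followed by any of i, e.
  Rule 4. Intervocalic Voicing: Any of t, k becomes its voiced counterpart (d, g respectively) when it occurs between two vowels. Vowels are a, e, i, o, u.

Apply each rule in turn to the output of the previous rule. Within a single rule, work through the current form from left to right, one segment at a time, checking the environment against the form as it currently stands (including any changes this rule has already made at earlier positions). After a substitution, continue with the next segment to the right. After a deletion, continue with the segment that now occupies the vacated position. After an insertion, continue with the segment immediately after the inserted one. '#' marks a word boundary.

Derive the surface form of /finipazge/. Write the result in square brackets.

[fnpazdi]

Rule 1 Medial Vowel Deletion: [finipazge] → [fnpazge]
Rule 2 Final Vowel Raising: [fnpazge] → [fnpazgi]
Rule 3 Velar Fronting: [fnpazgi] → [fnpazdi]
Rule 4 Intervocalic Voicing: no change — [fnpazdi]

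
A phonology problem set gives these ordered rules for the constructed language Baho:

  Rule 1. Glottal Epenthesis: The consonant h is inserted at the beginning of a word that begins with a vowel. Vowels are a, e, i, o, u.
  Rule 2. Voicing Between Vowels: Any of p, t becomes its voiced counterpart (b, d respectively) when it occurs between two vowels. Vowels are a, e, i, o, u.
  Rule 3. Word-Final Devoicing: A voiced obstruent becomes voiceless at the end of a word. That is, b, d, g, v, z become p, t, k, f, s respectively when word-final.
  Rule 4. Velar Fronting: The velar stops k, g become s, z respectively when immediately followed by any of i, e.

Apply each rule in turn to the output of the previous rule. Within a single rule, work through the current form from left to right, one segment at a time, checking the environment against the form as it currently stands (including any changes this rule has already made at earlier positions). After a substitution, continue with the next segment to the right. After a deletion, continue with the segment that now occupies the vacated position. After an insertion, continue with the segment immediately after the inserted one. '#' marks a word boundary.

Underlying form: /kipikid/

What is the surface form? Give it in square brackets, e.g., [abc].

[sibisit]

Rule 1 Glottal Epenthesis: no change — [kipikid]
Rule 2 Voicing Between Vowels: [kipikid] → [kibikid]
Rule 3 Word-Final Devoicing: [kibikid] → [kibikit]
Rule 4 Velar Fronting: [kibikit] → [sibisit]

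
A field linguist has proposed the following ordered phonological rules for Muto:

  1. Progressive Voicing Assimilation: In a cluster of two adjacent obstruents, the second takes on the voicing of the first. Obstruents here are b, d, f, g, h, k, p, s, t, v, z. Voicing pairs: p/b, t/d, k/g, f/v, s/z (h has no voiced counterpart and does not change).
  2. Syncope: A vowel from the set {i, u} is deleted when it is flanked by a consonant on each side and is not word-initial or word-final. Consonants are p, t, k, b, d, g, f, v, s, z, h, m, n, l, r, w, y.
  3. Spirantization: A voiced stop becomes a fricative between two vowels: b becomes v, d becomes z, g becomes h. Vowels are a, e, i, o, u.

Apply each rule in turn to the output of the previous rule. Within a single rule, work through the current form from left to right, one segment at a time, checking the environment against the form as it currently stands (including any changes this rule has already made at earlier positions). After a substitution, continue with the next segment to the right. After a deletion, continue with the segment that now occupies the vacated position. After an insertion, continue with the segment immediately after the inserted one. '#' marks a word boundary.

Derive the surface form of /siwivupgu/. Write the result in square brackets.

1 Progressive Voicing Assimilation: [siwivupgu] → [siwivupku]
2 Syncope: [siwivupku] → [swvpku]
3 Spirantization: no change — [swvpku]

[swvpku]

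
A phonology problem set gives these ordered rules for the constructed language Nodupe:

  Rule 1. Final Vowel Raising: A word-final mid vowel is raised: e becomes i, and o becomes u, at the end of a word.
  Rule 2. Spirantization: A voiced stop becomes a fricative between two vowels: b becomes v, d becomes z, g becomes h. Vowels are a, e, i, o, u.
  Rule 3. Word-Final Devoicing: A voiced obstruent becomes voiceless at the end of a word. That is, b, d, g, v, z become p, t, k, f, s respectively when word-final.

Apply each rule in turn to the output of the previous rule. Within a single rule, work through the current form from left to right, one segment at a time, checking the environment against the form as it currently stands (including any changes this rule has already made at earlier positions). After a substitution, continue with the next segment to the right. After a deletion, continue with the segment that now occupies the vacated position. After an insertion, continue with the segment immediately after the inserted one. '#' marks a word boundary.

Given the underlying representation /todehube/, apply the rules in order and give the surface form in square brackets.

Rule 1 Final Vowel Raising: [todehube] → [todehubi]
Rule 2 Spirantization: [todehubi] → [tozehuvi]
Rule 3 Word-Final Devoicing: no change — [tozehuvi]

[tozehuvi]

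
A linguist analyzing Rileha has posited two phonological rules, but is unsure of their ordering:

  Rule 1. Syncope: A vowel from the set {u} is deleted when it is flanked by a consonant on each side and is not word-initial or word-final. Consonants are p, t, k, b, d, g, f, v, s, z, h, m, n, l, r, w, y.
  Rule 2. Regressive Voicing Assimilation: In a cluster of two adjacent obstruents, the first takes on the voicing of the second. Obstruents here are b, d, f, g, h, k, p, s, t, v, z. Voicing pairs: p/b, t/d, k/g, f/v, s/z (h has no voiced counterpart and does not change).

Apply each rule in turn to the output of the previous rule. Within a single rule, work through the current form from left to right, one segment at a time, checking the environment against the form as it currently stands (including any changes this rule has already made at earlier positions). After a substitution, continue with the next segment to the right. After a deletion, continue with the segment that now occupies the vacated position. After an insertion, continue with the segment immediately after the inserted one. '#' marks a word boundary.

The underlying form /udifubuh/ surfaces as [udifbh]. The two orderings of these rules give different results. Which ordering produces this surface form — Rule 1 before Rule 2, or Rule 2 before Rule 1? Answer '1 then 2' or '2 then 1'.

Order 1 then 2:
  1 Syncope: [udifubuh] → [udifbh]
  2 Regressive Voicing Assimilation: [udifbh] → [udivph]
  result: [udivph]
Order 2 then 1:
  2 Regressive Voicing Assimilation: no change — [udifubuh]
  1 Syncope: [udifubuh] → [udifbh]
  result: [udifbh]

2 then 1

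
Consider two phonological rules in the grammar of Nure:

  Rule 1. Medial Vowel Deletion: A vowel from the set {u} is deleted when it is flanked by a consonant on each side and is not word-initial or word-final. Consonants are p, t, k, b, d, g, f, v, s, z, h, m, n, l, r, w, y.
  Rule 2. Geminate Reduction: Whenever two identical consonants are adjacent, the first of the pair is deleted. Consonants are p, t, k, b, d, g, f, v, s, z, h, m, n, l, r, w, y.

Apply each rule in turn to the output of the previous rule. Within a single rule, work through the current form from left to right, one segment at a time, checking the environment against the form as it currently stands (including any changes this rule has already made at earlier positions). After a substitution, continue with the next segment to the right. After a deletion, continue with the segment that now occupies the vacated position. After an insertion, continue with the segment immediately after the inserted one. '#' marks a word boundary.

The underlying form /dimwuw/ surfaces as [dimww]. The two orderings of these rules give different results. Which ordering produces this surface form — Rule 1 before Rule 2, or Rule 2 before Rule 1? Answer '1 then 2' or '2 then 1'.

2 then 1

Order 1 then 2:
  1 Medial Vowel Deletion: [dimwuw] → [dimww]
  2 Geminate Reduction: [dimww] → [dimw]
  result: [dimw]
Order 2 then 1:
  2 Geminate Reduction: no change — [dimwuw]
  1 Medial Vowel Deletion: [dimwuw] → [dimww]
  result: [dimww]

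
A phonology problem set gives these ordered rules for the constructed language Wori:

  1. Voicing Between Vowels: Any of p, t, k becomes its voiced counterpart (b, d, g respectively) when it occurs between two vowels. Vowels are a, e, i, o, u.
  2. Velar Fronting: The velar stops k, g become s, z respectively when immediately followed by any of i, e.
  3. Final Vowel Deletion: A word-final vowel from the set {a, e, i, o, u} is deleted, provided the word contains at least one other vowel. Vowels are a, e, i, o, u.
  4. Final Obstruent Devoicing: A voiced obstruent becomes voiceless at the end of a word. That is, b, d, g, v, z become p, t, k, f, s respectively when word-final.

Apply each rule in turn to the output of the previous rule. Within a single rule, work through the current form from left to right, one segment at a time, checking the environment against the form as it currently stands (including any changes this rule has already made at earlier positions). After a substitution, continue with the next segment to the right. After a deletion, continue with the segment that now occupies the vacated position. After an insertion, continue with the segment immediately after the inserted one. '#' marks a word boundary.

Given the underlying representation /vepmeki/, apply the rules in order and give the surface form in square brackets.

1 Voicing Between Vowels: [vepmeki] → [vepmegi]
2 Velar Fronting: [vepmegi] → [vepmezi]
3 Final Vowel Deletion: [vepmezi] → [vepmez]
4 Final Obstruent Devoicing: [vepmez] → [vepmes]

[vepmes]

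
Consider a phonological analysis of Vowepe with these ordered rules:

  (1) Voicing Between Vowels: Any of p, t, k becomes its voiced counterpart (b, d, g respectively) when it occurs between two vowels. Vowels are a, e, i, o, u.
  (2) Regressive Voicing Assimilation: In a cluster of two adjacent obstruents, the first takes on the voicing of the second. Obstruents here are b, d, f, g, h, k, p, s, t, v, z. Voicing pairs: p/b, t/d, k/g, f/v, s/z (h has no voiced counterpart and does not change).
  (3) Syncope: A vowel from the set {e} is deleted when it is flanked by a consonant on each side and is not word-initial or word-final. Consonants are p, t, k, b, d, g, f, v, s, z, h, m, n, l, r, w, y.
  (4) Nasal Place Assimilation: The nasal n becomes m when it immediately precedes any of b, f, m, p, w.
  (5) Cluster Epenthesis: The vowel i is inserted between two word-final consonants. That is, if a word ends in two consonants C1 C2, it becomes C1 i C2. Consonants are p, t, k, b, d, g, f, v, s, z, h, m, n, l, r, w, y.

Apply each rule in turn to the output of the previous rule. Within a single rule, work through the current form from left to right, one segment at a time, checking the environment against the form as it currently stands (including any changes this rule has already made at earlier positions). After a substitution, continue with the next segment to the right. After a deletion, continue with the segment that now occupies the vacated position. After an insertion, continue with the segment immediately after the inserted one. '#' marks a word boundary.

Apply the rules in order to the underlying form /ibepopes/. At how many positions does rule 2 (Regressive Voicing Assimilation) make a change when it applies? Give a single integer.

(1) Voicing Between Vowels: [ibepopes] → [ibebobes]
(2) Regressive Voicing Assimilation: no change — [ibebobes]
(3) Syncope: [ibebobes] → [ibbobs]
(4) Nasal Place Assimilation: no change — [ibbobs]
(5) Cluster Epenthesis: [ibbobs] → [ibbobis]
Rule 2 changed 0 position(s).

0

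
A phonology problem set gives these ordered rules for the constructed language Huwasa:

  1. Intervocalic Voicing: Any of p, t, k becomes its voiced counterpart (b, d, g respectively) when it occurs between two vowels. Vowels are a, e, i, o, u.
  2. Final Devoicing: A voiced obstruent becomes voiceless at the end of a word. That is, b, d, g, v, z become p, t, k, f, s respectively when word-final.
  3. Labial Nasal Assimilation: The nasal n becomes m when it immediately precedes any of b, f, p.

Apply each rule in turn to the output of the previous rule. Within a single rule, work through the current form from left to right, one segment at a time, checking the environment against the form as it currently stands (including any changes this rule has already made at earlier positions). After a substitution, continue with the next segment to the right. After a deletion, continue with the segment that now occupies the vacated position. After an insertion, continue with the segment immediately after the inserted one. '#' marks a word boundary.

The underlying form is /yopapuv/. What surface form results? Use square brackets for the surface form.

[yobabuf]

1 Intervocalic Voicing: [yopapuv] → [yobabuv]
2 Final Devoicing: [yobabuv] → [yobabuf]
3 Labial Nasal Assimilation: no change — [yobabuf]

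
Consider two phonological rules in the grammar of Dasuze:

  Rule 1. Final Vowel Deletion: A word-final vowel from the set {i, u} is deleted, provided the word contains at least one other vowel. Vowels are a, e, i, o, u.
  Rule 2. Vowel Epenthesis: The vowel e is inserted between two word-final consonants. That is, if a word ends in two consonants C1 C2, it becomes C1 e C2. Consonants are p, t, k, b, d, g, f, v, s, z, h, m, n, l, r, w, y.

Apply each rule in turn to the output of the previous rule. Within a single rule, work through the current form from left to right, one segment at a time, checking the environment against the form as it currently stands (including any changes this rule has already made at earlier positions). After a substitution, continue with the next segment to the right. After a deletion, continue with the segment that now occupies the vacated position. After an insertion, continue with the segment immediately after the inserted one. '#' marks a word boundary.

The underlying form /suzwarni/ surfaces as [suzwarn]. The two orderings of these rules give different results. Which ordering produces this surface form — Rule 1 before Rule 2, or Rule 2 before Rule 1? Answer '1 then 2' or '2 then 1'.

2 then 1

Order 1 then 2:
  1 Final Vowel Deletion: [suzwarni] → [suzwarn]
  2 Vowel Epenthesis: [suzwarn] → [suzwaren]
  result: [suzwaren]
Order 2 then 1:
  2 Vowel Epenthesis: no change — [suzwarni]
  1 Final Vowel Deletion: [suzwarni] → [suzwarn]
  result: [suzwarn]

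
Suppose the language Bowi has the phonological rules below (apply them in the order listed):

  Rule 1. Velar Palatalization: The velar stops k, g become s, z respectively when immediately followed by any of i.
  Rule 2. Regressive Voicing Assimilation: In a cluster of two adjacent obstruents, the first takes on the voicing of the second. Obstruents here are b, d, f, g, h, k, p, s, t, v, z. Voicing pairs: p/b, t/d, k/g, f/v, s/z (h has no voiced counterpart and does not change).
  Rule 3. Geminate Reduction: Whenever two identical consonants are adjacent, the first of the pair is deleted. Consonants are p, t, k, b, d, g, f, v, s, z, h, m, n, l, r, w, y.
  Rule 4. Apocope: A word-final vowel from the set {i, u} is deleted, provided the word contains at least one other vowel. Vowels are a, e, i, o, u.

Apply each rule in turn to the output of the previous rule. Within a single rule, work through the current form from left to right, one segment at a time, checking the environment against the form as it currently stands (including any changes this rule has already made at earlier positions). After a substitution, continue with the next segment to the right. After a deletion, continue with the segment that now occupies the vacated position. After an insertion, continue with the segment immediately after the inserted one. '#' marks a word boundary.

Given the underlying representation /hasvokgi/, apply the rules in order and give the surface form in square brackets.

Rule 1 Velar Palatalization: [hasvokgi] → [hasvokzi]
Rule 2 Regressive Voicing Assimilation: [hasvokzi] → [hazvogzi]
Rule 3 Geminate Reduction: no change — [hazvogzi]
Rule 4 Apocope: [hazvogzi] → [hazvogz]

[hazvogz]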